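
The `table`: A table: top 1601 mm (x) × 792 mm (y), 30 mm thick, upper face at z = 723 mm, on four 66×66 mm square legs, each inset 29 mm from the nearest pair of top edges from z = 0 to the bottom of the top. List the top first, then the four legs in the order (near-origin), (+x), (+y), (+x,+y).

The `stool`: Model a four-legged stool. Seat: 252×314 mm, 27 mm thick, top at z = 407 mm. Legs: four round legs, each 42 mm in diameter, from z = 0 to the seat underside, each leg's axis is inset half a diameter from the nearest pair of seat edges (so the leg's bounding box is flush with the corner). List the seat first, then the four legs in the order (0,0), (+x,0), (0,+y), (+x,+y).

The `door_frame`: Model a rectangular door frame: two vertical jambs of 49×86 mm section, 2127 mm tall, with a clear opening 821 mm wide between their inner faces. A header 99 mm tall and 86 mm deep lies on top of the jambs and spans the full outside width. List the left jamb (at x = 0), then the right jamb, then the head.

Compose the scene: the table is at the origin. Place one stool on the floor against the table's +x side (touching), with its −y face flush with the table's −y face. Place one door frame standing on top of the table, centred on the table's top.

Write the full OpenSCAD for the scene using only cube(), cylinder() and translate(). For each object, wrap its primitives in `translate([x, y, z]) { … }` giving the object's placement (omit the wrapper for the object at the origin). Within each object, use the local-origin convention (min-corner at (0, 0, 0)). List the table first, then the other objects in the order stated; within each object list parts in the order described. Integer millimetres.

translate([0, 0, 693]) cube([1601, 792, 30]);
translate([29, 29, 0]) cube([66, 66, 693]);
translate([1506, 29, 0]) cube([66, 66, 693]);
translate([29, 697, 0]) cube([66, 66, 693]);
translate([1506, 697, 0]) cube([66, 66, 693]);
translate([1601, 0, 0]) {
  translate([0, 0, 380]) cube([252, 314, 27]);
  translate([21, 21, 0]) cylinder(h = 380, r = 21);
  translate([231, 21, 0]) cylinder(h = 380, r = 21);
  translate([21, 293, 0]) cylinder(h = 380, r = 21);
  translate([231, 293, 0]) cylinder(h = 380, r = 21);
}
translate([341, 353, 723]) {
  cube([49, 86, 2127]);
  translate([870, 0, 0]) cube([49, 86, 2127]);
  translate([0, 0, 2127]) cube([919, 86, 99]);
}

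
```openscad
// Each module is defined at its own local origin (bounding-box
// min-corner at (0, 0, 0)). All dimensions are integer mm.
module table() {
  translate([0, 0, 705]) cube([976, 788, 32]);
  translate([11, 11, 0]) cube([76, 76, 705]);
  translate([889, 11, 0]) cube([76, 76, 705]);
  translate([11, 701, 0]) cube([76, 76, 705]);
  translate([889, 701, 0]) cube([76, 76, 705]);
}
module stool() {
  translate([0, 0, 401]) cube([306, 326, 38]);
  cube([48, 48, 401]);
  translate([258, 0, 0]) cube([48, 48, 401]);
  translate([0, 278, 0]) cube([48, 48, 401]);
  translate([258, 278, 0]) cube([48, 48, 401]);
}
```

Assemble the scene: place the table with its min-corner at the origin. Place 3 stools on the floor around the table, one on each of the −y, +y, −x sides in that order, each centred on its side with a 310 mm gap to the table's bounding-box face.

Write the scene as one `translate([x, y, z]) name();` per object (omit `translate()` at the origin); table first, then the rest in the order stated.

table();
translate([335, -636, 0]) stool();
translate([335, 1098, 0]) stool();
translate([-616, 231, 0]) stool();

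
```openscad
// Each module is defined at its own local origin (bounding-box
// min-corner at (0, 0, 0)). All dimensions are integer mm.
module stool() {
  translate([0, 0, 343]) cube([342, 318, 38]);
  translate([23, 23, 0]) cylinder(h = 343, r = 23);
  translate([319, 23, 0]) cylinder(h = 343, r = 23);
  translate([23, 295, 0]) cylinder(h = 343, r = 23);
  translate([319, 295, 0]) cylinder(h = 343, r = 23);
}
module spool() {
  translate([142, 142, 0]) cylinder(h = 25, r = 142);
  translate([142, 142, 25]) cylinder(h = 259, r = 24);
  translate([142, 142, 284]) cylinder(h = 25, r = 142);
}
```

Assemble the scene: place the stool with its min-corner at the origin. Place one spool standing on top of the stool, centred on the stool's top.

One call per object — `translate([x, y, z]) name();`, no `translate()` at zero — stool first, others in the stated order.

stool();
translate([29, 17, 381]) spool();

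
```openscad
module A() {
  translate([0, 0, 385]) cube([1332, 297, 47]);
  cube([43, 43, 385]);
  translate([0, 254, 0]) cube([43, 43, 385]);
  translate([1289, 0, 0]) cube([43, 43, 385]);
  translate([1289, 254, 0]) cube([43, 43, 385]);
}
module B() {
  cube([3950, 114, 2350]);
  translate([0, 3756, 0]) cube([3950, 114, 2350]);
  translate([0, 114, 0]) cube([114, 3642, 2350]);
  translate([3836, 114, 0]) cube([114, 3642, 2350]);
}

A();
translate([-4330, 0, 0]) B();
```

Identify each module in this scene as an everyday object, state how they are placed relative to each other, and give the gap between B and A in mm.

A is a bench. B is a house frame. The house frame is on the floor beside the bench on its −x side. The gap between the house frame and the bench is 380 mm.

The house frame's nearest face is 380 mm from the bench's −x face.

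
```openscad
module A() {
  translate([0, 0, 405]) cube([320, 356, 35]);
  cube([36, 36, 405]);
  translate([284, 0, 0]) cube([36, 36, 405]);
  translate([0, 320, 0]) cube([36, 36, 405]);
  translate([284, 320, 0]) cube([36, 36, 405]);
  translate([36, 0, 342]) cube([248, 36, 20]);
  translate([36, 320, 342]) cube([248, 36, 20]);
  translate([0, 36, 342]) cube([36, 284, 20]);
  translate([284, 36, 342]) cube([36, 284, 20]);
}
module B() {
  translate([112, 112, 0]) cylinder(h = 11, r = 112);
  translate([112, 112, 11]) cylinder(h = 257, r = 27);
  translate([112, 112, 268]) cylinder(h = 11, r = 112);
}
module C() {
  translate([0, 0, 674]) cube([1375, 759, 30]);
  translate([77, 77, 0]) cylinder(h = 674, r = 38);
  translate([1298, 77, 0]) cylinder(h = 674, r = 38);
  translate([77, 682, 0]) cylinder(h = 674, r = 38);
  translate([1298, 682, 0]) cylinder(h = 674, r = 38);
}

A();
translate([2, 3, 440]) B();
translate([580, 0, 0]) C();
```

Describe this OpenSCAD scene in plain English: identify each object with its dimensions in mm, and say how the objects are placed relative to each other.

A is a simple wooden stool: a rectangular seat 320 mm (x) by 356 mm (y), 35 mm thick, top face at z = 440 mm, on four square legs, each 36×36 mm in cross-section. The legs rest on z = 0, each flush with a corner of the seat. Four stretchers, 36 mm wide and 20 mm tall, connect adjacent legs with their undersides at z = 342 mm, each running between the inner faces of the legs it joins and aligned with the legs' outer faces on the other axis.

B is a spool: two coaxial disc flanges of radius 112 mm and thickness 11 mm, joined by a core cylinder of radius 27 mm and height 257 mm. The lower flange rests on z = 0 and the three cylinders share a vertical axis.

C is a table with a 1375×759 mm rectangular top, 30 mm thick, top surface at z = 704 mm, supported by four round legs of 76 mm diameter, each leg's bounding box inset 39 mm from the nearest pair of top edges, running from the floor.

The spool is on top of the stool. The table is on the floor beside the stool on its +x side.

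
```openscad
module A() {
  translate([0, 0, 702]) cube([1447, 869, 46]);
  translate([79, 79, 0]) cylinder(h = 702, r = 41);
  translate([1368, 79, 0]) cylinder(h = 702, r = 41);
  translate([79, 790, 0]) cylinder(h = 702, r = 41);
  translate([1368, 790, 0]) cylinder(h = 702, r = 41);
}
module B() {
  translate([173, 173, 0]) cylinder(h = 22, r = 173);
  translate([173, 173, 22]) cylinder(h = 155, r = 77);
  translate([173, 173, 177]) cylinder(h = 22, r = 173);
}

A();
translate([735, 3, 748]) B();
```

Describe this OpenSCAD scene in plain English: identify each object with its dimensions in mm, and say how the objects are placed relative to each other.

A is a table: top 1447 mm (x) × 869 mm (y), 46 mm thick, upper face at z = 748 mm, on four round legs of 82 mm diameter, each leg's bounding box inset 38 mm from the nearest pair of top edges, running from z = 0 to the bottom of the top.

B is a spool: two coaxial disc flanges of radius 173 mm and thickness 22 mm, joined by a core cylinder of radius 77 mm and height 155 mm. The lower flange rests on z = 0 and the three cylinders share a vertical axis.

The spool is on top of the table.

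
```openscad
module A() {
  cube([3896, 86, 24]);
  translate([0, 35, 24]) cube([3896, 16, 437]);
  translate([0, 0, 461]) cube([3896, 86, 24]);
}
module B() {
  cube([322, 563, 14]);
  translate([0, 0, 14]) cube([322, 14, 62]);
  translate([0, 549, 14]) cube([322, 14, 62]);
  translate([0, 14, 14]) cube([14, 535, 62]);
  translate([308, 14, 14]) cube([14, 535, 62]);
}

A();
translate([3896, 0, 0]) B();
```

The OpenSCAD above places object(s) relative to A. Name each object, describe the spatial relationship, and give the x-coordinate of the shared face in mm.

A is an I-beam. B is an open box. The open box is against the I-beam's +x side, with their −y faces flush. The x-coordinate of the shared face is 3896 mm.

The I-beam's +x face and the open box's −x face are both at x = 3896 mm.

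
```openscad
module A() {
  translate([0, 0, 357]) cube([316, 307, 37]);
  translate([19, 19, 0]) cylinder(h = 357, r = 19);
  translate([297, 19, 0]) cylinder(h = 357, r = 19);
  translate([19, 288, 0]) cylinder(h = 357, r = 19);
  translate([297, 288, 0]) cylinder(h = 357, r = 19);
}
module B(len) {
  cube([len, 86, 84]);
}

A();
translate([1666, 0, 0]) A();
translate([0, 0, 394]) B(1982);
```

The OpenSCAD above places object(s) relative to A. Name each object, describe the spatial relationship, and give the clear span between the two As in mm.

A is a stool. B is a beam. A beam spans the tops of two stools. The clear span between the two stools is 1350 mm.

Second stool starts at x = 1666; first ends at x = 316; clear span = 1666 − 316 = 1350 mm.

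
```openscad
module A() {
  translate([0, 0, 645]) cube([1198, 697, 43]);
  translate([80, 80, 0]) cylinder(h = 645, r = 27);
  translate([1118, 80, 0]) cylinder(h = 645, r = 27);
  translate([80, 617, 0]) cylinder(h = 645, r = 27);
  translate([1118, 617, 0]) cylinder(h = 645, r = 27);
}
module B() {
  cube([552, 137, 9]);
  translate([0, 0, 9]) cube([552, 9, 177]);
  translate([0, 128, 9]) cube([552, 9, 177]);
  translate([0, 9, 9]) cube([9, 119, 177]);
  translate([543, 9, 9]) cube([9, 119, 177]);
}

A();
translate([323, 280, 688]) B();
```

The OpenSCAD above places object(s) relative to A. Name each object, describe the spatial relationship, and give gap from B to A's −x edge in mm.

A is a table. B is an open box. The open box is on top of the table, centred. The gap from the open box to the table's −x edge is 323 mm.

The open box's min-x is at 323; the table's min-x is 0; gap = 323 mm.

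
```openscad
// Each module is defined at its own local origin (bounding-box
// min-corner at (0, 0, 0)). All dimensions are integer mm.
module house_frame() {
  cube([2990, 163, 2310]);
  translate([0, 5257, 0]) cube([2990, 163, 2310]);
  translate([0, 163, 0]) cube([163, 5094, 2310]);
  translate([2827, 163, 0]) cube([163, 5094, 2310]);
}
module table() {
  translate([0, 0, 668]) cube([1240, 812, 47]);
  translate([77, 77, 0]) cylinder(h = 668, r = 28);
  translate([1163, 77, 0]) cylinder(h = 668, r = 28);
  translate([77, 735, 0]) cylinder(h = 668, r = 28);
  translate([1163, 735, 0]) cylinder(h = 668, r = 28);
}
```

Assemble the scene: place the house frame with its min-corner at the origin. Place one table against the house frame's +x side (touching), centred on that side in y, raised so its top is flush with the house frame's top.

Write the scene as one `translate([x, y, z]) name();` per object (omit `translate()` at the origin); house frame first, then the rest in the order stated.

house_frame();
translate([2990, 2304, 1595]) table();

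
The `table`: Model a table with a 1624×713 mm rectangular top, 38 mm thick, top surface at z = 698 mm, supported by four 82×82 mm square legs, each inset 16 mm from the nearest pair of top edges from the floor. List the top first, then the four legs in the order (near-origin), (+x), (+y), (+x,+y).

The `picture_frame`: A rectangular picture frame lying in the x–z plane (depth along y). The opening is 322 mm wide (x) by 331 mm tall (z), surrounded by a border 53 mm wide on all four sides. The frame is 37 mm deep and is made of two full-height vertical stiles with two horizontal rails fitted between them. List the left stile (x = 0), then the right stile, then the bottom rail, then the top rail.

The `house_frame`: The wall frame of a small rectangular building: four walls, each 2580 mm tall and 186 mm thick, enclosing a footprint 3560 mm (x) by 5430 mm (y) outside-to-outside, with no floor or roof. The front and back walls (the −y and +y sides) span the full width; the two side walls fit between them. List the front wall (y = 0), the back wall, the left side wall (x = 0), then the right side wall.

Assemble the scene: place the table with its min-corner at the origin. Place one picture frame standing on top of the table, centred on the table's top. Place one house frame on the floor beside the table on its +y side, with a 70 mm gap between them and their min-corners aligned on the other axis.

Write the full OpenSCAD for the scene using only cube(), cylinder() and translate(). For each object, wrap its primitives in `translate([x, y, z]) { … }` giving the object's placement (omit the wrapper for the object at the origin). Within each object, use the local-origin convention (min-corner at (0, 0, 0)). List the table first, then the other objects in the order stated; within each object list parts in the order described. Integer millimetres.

translate([0, 0, 660]) cube([1624, 713, 38]);
translate([16, 16, 0]) cube([82, 82, 660]);
translate([1526, 16, 0]) cube([82, 82, 660]);
translate([16, 615, 0]) cube([82, 82, 660]);
translate([1526, 615, 0]) cube([82, 82, 660]);
translate([598, 338, 698]) {
  cube([53, 37, 437]);
  translate([375, 0, 0]) cube([53, 37, 437]);
  translate([53, 0, 0]) cube([322, 37, 53]);
  translate([53, 0, 384]) cube([322, 37, 53]);
}
translate([0, 783, 0]) {
  cube([3560, 186, 2580]);
  translate([0, 5244, 0]) cube([3560, 186, 2580]);
  translate([0, 186, 0]) cube([186, 5058, 2580]);
  translate([3374, 186, 0]) cube([186, 5058, 2580]);
}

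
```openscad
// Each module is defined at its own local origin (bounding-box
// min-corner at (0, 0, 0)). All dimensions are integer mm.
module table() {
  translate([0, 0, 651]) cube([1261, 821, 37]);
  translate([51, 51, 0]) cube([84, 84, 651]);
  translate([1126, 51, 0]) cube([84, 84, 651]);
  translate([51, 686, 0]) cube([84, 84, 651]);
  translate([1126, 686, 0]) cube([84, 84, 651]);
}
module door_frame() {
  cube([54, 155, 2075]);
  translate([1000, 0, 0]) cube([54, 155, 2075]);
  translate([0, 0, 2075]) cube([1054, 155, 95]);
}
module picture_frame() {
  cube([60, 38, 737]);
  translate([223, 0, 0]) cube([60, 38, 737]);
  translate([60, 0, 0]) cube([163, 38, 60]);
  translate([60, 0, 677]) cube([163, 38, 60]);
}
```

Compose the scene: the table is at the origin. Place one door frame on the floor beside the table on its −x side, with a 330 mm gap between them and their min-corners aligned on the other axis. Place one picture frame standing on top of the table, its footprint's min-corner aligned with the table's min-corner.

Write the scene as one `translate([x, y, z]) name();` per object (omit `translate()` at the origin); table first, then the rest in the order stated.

table();
translate([-1384, 0, 0]) door_frame();
translate([0, 0, 688]) picture_frame();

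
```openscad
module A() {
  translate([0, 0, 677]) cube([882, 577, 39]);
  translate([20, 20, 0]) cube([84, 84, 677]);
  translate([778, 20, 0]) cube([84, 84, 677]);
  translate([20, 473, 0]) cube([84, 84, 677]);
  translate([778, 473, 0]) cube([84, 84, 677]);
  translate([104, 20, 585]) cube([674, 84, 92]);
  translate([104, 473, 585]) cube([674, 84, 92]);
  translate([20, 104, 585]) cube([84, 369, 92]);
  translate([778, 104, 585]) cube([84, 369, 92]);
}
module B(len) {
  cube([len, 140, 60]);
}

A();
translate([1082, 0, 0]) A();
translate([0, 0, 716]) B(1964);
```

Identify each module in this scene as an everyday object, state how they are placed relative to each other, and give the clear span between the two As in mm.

A is a table. B is a beam. A beam spans the tops of two tables. The clear span between the two tables is 200 mm.

Second table starts at x = 1082; first ends at x = 882; clear span = 1082 − 882 = 200 mm.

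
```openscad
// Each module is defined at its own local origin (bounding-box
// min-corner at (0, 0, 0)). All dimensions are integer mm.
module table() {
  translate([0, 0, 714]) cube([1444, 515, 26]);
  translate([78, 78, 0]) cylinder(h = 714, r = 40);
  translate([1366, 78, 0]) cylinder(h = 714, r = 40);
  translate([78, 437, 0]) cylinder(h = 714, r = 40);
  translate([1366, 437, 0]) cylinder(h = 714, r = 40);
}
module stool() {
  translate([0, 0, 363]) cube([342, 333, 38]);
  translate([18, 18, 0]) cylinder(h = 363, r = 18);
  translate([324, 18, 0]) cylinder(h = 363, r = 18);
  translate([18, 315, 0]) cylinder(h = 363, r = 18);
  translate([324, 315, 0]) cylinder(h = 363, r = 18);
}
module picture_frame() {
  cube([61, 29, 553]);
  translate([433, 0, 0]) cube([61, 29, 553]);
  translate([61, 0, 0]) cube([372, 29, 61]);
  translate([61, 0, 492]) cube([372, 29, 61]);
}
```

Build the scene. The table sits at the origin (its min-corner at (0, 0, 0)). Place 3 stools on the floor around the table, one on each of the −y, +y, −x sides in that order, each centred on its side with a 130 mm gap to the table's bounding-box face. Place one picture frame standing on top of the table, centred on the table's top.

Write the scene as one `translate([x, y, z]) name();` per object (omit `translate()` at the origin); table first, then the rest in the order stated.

table();
translate([551, -463, 0]) stool();
translate([551, 645, 0]) stool();
translate([-472, 91, 0]) stool();
translate([475, 243, 740]) picture_frame();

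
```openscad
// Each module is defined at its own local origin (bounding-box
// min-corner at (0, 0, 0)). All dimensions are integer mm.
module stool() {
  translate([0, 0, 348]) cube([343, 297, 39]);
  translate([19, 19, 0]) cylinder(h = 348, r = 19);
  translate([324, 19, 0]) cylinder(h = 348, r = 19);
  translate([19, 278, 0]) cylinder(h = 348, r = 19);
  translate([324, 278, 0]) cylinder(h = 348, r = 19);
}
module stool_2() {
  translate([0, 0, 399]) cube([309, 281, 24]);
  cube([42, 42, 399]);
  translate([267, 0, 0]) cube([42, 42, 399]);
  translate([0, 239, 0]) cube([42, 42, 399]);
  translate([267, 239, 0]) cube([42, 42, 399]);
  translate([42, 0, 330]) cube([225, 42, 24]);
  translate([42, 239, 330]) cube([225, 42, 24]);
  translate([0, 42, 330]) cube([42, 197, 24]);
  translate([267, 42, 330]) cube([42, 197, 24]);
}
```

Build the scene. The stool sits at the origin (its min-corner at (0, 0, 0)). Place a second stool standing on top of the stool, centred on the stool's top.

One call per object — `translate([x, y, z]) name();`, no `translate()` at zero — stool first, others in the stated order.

stool();
translate([17, 8, 387]) stool_2();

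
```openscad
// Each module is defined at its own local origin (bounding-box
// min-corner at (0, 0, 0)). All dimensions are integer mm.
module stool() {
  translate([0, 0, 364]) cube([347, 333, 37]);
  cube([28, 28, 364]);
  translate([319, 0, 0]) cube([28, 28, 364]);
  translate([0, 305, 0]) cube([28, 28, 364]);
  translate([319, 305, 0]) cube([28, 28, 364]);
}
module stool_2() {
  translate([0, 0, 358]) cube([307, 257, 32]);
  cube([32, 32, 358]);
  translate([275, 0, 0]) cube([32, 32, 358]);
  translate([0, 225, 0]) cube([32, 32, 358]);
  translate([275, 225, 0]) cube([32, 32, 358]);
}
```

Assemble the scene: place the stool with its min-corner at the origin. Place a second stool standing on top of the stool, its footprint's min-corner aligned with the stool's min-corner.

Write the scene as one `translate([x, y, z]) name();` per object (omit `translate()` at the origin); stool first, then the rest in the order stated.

stool();
translate([0, 0, 401]) stool_2();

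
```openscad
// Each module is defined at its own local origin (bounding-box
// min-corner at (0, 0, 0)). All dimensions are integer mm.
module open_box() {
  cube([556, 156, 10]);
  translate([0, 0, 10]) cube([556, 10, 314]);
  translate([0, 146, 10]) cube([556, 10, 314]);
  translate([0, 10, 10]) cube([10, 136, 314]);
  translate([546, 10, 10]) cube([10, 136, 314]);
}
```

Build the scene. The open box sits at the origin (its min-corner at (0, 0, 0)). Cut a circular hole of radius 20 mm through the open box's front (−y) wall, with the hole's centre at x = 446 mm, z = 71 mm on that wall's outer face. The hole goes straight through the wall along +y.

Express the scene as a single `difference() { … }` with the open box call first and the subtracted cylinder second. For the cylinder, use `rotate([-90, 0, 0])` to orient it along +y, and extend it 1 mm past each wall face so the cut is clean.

difference() {
  open_box();
  translate([446, -1, 71]) rotate([-90, 0, 0]) cylinder(h = 12, r = 20);
}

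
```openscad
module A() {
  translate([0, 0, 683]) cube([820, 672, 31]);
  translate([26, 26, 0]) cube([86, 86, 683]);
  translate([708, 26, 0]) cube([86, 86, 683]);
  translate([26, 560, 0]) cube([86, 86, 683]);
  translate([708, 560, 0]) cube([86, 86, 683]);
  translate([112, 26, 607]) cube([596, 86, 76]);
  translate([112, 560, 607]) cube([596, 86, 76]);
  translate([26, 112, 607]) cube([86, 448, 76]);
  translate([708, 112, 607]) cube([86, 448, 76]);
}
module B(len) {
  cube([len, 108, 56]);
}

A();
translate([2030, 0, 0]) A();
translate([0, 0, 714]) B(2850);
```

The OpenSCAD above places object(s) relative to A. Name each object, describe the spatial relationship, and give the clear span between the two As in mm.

A is a table. B is a beam. A beam spans the tops of two tables. The clear span between the two tables is 1210 mm.

Second table starts at x = 2030; first ends at x = 820; clear span = 2030 − 820 = 1210 mm.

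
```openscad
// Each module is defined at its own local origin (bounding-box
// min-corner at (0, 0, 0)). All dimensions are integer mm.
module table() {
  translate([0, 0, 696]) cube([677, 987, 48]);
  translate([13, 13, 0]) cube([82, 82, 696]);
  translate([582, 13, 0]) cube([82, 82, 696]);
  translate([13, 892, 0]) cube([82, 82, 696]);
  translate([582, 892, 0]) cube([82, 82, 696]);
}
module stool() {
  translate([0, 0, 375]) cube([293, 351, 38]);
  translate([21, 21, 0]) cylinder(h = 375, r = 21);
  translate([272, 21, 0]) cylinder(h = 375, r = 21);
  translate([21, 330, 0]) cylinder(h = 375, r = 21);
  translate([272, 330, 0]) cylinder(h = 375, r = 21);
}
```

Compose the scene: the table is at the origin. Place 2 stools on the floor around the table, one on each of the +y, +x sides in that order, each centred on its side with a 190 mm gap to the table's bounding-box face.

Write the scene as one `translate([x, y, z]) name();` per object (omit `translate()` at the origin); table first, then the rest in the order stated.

table();
translate([192, 1177, 0]) stool();
translate([867, 318, 0]) stool();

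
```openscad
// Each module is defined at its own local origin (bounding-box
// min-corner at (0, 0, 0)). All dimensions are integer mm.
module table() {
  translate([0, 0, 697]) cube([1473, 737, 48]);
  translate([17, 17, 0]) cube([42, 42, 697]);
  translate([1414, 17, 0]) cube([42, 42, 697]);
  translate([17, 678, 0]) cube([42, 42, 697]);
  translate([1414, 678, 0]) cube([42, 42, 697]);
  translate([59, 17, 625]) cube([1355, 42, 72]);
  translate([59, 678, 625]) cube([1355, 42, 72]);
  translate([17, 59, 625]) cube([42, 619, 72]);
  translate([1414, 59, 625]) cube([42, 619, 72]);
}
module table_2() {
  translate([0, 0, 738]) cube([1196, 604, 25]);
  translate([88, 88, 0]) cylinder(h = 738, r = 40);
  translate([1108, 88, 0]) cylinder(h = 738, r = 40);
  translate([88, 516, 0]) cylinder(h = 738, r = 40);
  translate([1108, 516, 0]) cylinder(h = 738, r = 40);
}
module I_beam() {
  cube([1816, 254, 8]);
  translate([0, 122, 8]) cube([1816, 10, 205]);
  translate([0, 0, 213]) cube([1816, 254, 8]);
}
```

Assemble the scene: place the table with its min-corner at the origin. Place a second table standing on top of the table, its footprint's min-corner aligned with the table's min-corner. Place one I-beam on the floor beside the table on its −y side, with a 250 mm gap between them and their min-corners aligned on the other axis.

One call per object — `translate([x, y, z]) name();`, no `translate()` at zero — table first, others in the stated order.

table();
translate([0, 0, 745]) table_2();
translate([0, -504, 0]) I_beam();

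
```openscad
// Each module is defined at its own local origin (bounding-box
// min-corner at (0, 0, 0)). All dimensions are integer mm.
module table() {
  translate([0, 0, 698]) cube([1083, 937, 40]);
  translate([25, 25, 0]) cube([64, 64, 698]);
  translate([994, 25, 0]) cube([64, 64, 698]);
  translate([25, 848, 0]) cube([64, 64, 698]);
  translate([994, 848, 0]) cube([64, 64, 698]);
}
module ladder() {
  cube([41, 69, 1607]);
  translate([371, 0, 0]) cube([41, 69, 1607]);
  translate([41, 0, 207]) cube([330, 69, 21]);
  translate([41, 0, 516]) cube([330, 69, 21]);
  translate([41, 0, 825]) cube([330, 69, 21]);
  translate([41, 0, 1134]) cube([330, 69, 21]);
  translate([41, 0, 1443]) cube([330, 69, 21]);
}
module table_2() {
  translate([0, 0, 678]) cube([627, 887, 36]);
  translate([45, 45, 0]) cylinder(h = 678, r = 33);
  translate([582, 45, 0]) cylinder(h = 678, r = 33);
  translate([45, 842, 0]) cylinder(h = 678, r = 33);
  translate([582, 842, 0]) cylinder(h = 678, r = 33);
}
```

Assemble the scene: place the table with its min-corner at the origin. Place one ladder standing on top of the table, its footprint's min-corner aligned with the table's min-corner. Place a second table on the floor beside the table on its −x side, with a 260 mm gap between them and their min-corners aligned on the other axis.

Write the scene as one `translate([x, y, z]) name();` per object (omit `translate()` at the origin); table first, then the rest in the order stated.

table();
translate([0, 0, 738]) ladder();
translate([-887, 0, 0]) table_2();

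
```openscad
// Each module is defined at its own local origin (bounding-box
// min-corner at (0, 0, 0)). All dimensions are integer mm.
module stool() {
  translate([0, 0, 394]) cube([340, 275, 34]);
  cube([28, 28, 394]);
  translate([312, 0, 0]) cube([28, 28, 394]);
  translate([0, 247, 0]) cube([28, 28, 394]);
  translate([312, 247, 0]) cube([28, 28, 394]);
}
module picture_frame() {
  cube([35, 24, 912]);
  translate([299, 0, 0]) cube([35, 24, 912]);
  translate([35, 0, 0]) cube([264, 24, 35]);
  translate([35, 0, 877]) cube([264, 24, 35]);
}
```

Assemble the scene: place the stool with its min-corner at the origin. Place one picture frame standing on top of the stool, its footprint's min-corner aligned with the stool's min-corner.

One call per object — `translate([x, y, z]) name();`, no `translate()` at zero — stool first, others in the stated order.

stool();
translate([0, 0, 428]) picture_frame();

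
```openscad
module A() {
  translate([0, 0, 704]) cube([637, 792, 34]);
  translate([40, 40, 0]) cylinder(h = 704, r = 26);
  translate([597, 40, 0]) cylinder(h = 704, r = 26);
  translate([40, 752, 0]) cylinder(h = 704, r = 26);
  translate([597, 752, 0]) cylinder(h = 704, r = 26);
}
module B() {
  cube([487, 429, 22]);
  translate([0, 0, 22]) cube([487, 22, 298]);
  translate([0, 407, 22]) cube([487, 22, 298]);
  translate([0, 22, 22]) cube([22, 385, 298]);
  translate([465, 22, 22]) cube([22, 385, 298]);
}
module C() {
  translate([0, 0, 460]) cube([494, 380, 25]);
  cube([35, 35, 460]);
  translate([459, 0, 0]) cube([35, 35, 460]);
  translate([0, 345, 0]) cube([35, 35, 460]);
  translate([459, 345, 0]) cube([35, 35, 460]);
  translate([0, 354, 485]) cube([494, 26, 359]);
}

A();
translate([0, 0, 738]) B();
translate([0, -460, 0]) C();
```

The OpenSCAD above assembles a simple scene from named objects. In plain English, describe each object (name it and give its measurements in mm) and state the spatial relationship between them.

A is a table with a 637×792 mm rectangular top, 34 mm thick, top surface at z = 738 mm, supported by four round legs of 52 mm diameter, each leg's bounding box inset 14 mm from the nearest pair of top edges, running from the floor.

B is an open-topped rectangular box: outside dimensions 487×429×320 mm, with a uniform wall and base thickness of 22 mm. The base is a full 487×429 slab on the floor; four walls sit on top of the base. The front and back walls (the −y and +y sides) span the full width; the two side walls fit between them.

C is a chair. The seat is a 494×380×25 mm slab with its top at z = 485 mm, on four 35×35 mm corner legs (flush with the seat edges, standing on z = 0). A flat backrest 26 mm thick, 359 mm tall, spans the full seat width and rises from the seat top along its +y edge, rear face flush with the rear of the seat.

The open box is on top of the table. The chair is on the floor beside the table on its −y side.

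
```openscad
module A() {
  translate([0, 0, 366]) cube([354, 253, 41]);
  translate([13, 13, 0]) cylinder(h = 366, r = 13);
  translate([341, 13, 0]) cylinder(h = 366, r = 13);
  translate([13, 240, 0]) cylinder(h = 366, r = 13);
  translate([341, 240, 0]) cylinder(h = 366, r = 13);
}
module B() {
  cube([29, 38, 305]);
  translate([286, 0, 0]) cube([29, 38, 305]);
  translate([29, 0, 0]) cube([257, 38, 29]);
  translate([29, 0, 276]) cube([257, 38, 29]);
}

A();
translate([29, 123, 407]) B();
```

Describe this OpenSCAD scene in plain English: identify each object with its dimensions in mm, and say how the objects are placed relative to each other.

A is a four-legged stool. The seat is 354×253 mm, 41 mm thick, top at z = 407 mm. It stands on four round legs, each 26 mm in diameter, from z = 0 to the seat underside, each leg's axis is inset half a diameter from the nearest pair of seat edges (so the leg's bounding box is flush with the corner).

B is a picture frame with a 257×247 mm rectangular opening (x by z) and a uniform 29 mm border on every side. Frame depth is 38 mm along y. It is built from two vertical stiles running the full outside height and two horizontal rails spanning the gap between the stiles.

The picture frame is on top of the stool.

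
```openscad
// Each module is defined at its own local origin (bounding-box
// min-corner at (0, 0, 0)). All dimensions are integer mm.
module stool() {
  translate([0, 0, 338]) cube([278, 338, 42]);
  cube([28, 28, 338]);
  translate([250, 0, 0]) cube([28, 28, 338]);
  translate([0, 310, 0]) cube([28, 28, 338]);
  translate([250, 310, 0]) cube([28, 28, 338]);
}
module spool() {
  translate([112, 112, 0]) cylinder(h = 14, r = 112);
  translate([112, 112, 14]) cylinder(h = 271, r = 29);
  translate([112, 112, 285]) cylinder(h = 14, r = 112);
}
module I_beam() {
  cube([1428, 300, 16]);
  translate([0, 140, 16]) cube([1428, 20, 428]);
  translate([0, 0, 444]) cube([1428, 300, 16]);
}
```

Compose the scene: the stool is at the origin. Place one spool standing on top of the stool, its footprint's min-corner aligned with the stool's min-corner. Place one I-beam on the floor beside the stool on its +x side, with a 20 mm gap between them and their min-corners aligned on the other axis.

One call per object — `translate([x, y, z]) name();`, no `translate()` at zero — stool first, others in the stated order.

stool();
translate([0, 0, 380]) spool();
translate([298, 0, 0]) I_beam();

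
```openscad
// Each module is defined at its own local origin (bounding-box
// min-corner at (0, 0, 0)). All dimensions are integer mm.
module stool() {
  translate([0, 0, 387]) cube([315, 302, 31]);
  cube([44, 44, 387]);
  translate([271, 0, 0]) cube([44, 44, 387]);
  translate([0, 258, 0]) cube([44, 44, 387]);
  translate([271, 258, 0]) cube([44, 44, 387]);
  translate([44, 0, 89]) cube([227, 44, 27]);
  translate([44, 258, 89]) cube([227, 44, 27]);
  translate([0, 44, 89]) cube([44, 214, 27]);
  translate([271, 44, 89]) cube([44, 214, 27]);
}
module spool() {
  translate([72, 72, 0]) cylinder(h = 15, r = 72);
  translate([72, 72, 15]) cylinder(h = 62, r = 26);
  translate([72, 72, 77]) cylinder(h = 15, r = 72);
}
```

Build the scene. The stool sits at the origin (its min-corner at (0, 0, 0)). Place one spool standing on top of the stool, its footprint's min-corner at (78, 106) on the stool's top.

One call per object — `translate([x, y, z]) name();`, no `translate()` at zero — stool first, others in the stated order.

stool();
translate([78, 106, 418]) spool();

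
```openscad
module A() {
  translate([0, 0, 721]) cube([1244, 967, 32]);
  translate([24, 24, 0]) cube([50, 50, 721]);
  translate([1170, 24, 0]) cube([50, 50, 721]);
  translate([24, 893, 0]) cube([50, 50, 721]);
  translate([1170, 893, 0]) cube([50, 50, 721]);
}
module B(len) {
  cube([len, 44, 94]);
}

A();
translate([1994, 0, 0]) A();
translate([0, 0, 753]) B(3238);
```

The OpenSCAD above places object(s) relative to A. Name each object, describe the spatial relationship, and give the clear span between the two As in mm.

A is a table. B is a beam. A beam spans the tops of two tables. The clear span between the two tables is 750 mm.

Second table starts at x = 1994; first ends at x = 1244; clear span = 1994 − 1244 = 750 mm.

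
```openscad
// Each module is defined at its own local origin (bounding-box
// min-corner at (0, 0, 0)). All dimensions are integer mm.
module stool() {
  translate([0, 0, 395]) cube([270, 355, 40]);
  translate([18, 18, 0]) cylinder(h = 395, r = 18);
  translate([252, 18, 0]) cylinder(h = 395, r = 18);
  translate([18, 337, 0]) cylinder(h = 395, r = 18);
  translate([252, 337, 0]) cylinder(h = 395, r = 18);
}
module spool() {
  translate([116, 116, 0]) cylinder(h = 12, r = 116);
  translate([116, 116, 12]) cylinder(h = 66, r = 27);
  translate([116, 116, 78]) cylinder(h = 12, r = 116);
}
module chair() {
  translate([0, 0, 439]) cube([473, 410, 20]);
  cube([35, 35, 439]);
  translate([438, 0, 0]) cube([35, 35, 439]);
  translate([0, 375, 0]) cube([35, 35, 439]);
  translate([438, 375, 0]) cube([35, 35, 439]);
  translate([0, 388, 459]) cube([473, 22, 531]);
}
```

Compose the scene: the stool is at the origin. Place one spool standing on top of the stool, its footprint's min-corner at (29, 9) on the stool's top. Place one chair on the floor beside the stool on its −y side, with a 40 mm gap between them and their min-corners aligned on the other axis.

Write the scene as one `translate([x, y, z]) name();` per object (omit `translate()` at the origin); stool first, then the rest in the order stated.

stool();
translate([29, 9, 435]) spool();
translate([0, -450, 0]) chair();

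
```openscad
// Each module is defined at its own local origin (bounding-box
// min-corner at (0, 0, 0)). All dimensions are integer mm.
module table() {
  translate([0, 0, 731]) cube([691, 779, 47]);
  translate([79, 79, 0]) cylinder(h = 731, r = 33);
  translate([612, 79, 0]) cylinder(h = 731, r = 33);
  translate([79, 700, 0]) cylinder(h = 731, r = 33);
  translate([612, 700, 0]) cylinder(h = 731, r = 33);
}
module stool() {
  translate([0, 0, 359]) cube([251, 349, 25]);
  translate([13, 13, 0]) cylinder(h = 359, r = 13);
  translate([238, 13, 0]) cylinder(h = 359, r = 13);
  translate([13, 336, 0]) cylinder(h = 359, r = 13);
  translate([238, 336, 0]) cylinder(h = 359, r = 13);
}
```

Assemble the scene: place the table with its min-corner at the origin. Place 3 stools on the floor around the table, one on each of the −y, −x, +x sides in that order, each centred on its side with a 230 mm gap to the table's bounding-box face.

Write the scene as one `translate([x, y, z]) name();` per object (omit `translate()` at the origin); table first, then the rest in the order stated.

table();
translate([220, -579, 0]) stool();
translate([-481, 215, 0]) stool();
translate([921, 215, 0]) stool();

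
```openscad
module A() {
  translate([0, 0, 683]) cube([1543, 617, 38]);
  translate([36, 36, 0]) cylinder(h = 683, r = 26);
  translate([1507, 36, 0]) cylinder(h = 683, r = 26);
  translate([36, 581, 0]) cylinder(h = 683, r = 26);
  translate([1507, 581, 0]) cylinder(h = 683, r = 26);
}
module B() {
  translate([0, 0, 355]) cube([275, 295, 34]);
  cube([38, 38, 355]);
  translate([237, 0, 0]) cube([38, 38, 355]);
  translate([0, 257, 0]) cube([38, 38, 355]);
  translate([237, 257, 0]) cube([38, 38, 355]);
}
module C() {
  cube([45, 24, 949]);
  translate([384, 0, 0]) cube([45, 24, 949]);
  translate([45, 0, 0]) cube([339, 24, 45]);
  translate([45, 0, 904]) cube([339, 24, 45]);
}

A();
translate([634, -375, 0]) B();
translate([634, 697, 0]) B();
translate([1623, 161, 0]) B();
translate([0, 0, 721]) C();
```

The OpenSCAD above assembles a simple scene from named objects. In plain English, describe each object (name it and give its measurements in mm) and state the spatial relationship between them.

A is a table: top 1543 mm (x) × 617 mm (y), 38 mm thick, upper face at z = 721 mm, on four round legs of 52 mm diameter, each leg's bounding box inset 10 mm from the nearest pair of top edges, running from z = 0 to the bottom of the top.

B is a four-legged stool. The seat is 275×295 mm, 34 mm thick, top at z = 389 mm. It stands on four square legs, each 38×38 mm in cross-section, from z = 0 to the seat underside, each flush with a corner of the seat.

C is a rectangular picture frame lying in the x–z plane (depth along y). The opening is 339 mm wide (x) by 859 mm tall (z), surrounded by a border 45 mm wide on all four sides. The frame is 24 mm deep and is made of two full-height vertical stiles with two horizontal rails fitted between them.

Three stools sit around the table at the −y, +y, +x sides. The picture frame is on top of the table.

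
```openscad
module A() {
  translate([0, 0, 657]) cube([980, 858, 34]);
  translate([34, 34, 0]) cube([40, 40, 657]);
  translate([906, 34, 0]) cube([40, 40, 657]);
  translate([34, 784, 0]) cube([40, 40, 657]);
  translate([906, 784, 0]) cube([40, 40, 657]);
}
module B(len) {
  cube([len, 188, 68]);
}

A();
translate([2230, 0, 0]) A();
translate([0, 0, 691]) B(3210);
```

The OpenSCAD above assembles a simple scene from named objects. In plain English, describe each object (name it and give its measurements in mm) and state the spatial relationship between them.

A is a rectangular dining table. The top is 980×858×34 mm with its upper surface at z = 691 mm. It stands on four 40×40 mm square legs, each inset 34 mm from the nearest pair of top edges, running from the floor to the underside of the top.

B is a rectangular beam 3210 mm long (x), 188 mm deep (y), 68 mm thick (z).

The beam spans the tops of two tables placed 1250 mm apart, resting at z = 691 mm.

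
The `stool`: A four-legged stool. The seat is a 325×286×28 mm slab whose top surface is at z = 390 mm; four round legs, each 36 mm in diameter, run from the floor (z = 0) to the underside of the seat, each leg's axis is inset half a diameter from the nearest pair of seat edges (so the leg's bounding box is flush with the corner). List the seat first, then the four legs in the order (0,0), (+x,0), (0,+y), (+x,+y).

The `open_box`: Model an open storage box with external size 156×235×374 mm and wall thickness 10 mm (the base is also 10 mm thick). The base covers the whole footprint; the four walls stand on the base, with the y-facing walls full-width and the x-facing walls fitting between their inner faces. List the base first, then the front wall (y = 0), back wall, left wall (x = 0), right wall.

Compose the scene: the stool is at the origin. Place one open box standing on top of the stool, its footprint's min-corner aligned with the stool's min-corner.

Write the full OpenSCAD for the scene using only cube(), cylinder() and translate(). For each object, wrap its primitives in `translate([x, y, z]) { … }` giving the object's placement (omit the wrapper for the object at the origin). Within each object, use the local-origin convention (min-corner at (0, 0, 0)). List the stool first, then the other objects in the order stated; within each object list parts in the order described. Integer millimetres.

translate([0, 0, 362]) cube([325, 286, 28]);
translate([18, 18, 0]) cylinder(h = 362, r = 18);
translate([307, 18, 0]) cylinder(h = 362, r = 18);
translate([18, 268, 0]) cylinder(h = 362, r = 18);
translate([307, 268, 0]) cylinder(h = 362, r = 18);
translate([0, 0, 390]) {
  cube([156, 235, 10]);
  translate([0, 0, 10]) cube([156, 10, 364]);
  translate([0, 225, 10]) cube([156, 10, 364]);
  translate([0, 10, 10]) cube([10, 215, 364]);
  translate([146, 10, 10]) cube([10, 215, 364]);
}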